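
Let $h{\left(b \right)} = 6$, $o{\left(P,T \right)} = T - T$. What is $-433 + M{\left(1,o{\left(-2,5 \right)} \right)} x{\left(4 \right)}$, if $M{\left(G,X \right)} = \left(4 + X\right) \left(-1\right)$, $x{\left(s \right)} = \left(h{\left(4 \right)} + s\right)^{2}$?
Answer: $-833$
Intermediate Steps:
$o{\left(P,T \right)} = 0$
$x{\left(s \right)} = \left(6 + s\right)^{2}$
$M{\left(G,X \right)} = -4 - X$
$-433 + M{\left(1,o{\left(-2,5 \right)} \right)} x{\left(4 \right)} = -433 + \left(-4 - 0\right) \left(6 + 4\right)^{2} = -433 + \left(-4 + 0\right) 10^{2} = -433 - 400 = -833$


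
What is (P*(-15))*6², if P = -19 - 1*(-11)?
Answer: 4320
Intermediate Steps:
P = -8 (P = -19 + 11 = -8)
(P*(-15))*6² = -8*(-15)*6² = 120*36 = 4320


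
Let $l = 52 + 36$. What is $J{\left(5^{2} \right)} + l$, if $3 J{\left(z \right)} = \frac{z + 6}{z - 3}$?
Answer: $\frac{5839}{66} \approx 88.47$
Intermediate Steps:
$J{\left(z \right)} = \frac{6 + z}{3 \left(-3 + z\right)}$ ($J{\left(z \right)} = \frac{\frac{1}{z - 3} \left(z + 6\right)}{3} = \frac{\frac{1}{-3 + z} \left(6 + z\right)}{3} = \frac{6 + z}{3 \left(-3 + z\right)}$)
$l = 88$
$J{\left(5^{2} \right)} + l = \frac{6 + 5^{2}}{3 \left(-3 + 5^{2}\right)} + 88 = \frac{6 + 25}{3 \left(-3 + 25\right)} + 88 = \frac{1}{3} \cdot \frac{1}{22} \cdot 31 + 88 = \frac{31}{66} + 88 = \frac{5839}{66}$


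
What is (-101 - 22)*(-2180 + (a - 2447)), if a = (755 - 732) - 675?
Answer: 649317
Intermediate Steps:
a = -652 (a = 23 - 675 = -652)
(-101 - 22)*(-2180 + (a - 2447)) = (-101 - 22)*(-2180 + (-652 - 2447)) = -123*(-2180 - 3099) = -123*(-5279) = 649317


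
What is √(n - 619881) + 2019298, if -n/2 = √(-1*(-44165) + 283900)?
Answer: 2019298 + √(-619881 - 2*√328065) ≈ 2.0193e+6 + 788.05*I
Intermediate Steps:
n = -2*√328065 (n = -2*√(-1*(-44165) + 283900) = -2*√(44165 + 283900) = -2*√328065 ≈ -1145.5)
√(n - 619881) + 2019298 = √(-2*√328065 - 619881) + 2019298 = √(-619881 - 2*√328065) + 2019298 = 2019298 + √(-619881 - 2*√328065)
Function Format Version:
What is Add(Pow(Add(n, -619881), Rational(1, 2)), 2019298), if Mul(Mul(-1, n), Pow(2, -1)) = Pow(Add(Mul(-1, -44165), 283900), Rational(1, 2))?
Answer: Add(2019298, Pow(Add(-619881, Mul(-2, Pow(328065, Rational(1, 2)))), Rational(1, 2))) ≈ Add(2.0193e+6, Mul(788.05, I))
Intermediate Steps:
n = Mul(-2, Pow(328065, Rational(1, 2))) (n = Mul(-2, Pow(Add(Mul(-1, -44165), 283900), Rational(1, 2))) = Mul(-2, Pow(Add(44165, 283900), Rational(1, 2))) = Mul(-2, Pow(328065, Rational(1, 2))) ≈ -1145.5)
Add(Pow(Add(n, -619881), Rational(1, 2)), 2019298) = Add(Pow(Add(Mul(-2, Pow(328065, Rational(1, 2))), -619881), Rational(1, 2)), 2019298) = Add(Pow(Add(-619881, Mul(-2, Pow(328065, Rational(1, 2)))), Rational(1, 2)), 2019298) = Add(2019298, Pow(Add(-619881, Mul(-2, Pow(328065, Rational(1, 2)))), Rational(1, 2)))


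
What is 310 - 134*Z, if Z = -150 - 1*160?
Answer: 41850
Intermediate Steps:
Z = -310 (Z = -150 - 160 = -310)
310 - 134*Z = 310 - 134*(-310) = 310 + 41540 = 41850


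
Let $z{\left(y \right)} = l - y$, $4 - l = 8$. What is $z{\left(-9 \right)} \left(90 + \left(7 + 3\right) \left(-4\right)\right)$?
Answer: $250$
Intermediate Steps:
$l = -4$ ($l = 4 - 8 = -4$)
$z{\left(y \right)} = -4 - y$
$z{\left(-9 \right)} \left(90 + \left(7 + 3\right) \left(-4\right)\right) = \left(-4 - -9\right) \left(90 + \left(7 + 3\right) \left(-4\right)\right) = \left(-4 + 9\right) \left(90 + 10 \left(-4\right)\right) = 5 \left(90 - 40\right) = 5 \cdot 50 = 250$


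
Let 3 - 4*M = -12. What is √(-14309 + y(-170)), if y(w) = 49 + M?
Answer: 5*I*√2281/2 ≈ 119.4*I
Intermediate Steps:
M = 15/4 (M = ¾ - ¼*(-12) = ¾ + 3 = 15/4 ≈ 3.7500)
y(w) = 211/4 (y(w) = 49 + 15/4 = 211/4)
√(-14309 + y(-170)) = √(-14309 + 211/4) = √(-57025/4) = 5*I*√2281/2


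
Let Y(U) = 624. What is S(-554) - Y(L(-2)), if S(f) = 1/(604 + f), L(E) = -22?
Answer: -31199/50 ≈ -623.98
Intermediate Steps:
S(-554) - Y(L(-2)) = 1/(604 - 554) - 1*624 = 1/50 - 624 = -31199/50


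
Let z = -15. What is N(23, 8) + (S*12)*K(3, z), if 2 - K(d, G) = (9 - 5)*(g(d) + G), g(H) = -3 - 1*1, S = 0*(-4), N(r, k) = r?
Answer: 23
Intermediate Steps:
S = 0
g(H) = -4 (g(H) = -3 - 1 = -4)
K(d, G) = 18 - 4*G (K(d, G) = 2 - (9 - 5)*(-4 + G) = 2 - 4*(-4 + G) = 2 - (-16 + 4*G) = 2 + (16 - 4*G) = 18 - 4*G)
N(23, 8) + (S*12)*K(3, z) = 23 + (0*12)*(18 - 4*(-15)) = 23 + 0*(18 + 60) = 23 + 0*78 = 23 + 0 = 23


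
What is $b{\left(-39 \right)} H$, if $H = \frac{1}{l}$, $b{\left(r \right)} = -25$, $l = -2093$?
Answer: $\frac{25}{2093} \approx 0.011945$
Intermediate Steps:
$H = - \frac{1}{2093}$ ($H = \frac{1}{-2093} = - \frac{1}{2093} \approx -0.00047778$)
$b{\left(-39 \right)} H = \left(-25\right) \left(- \frac{1}{2093}\right) = \frac{25}{2093}$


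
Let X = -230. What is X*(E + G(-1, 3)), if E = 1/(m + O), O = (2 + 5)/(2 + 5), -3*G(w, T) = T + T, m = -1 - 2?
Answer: 575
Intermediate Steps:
m = -3
G(w, T) = -2*T/3 (G(w, T) = -(T + T)/3 = -2*T/3)
O = 1 (O = 7/7 = 7*(⅐) = 1)
E = -½ (E = 1/(-3 + 1) = 1/(-2) = -½ ≈ -0.50000)
X*(E + G(-1, 3)) = -230*(-½ - ⅔*3) = -230*(-½ - 2) = -230*(-5/2) = 575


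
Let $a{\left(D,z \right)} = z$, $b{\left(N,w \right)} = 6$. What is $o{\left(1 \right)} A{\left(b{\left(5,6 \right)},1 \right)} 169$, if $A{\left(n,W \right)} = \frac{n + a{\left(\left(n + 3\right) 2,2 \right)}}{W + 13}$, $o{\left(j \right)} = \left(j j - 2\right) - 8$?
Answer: $- \frac{6084}{7} \approx -869.14$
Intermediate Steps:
$o{\left(j \right)} = -10 + j^{2}$ ($o{\left(j \right)} = \left(j^{2} - 2\right) - 8 = \left(-2 + j^{2}\right) - 8 = -10 + j^{2}$)
$A{\left(n,W \right)} = \frac{2 + n}{13 + W}$ ($A{\left(n,W \right)} = \frac{n + 2}{W + 13} = \frac{2 + n}{13 + W}$)
$o{\left(1 \right)} A{\left(b{\left(5,6 \right)},1 \right)} 169 = \left(-10 + 1^{2}\right) \frac{2 + 6}{13 + 1} \cdot 169 = \left(-10 + 1\right) \frac{1}{14} \cdot 8 \cdot 169 = - 9 \cdot \frac{1}{14} \cdot 8 \cdot 169 = \left(-9\right) \frac{4}{7} \cdot 169 = \left(- \frac{36}{7}\right) 169 = - \frac{6084}{7}$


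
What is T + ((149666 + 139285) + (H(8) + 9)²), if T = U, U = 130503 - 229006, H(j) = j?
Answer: 190737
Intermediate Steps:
U = -98503
T = -98503
T + ((149666 + 139285) + (H(8) + 9)²) = -98503 + ((149666 + 139285) + (8 + 9)²) = -98503 + (288951 + 17²) = -98503 + (288951 + 289) = -98503 + 289240 = 190737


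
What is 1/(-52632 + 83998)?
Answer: 1/31366 ≈ 3.1882e-5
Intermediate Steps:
1/(-52632 + 83998) = 1/31366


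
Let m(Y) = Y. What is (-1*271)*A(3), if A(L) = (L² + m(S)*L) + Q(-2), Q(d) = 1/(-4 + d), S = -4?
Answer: 5149/6 ≈ 858.17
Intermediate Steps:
A(L) = -⅙ + L² - 4*L (A(L) = (L² - 4*L) + 1/(-4 - 2) = (L² - 4*L) + 1/(-6) = (L² - 4*L) - ⅙ = -⅙ + L² - 4*L)
(-1*271)*A(3) = (-1*271)*(-⅙ + 3² - 4*3) = -271*(-⅙ + 9 - 12) = -271*(-19/6) = 5149/6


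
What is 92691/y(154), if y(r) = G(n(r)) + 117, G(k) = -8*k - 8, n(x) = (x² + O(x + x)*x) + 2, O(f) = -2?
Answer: -92691/187171 ≈ -0.49522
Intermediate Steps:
n(x) = 2 + x² - 2*x (n(x) = (x² - 2*x) + 2 = 2 + x² - 2*x)
G(k) = -8 - 8*k
y(r) = 93 - 8*r² + 16*r (y(r) = (-8 - 8*(2 + r² - 2*r)) + 117 = (-8 + (-16 - 8*r² + 16*r)) + 117 = (-24 - 8*r² + 16*r) + 117 = 93 - 8*r² + 16*r)
92691/y(154) = 92691/(93 - 8*154² + 16*154) = 92691/(93 - 8*23716 + 2464) = 92691/(93 - 189728 + 2464) = 92691/(-187171) = 92691*(-1/187171) = -92691/187171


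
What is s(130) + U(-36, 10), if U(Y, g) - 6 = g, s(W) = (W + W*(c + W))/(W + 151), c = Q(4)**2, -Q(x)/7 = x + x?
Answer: 429206/281 ≈ 1527.4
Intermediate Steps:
Q(x) = -14*x (Q(x) = -7*(x + x) = -14*x)
c = 3136 (c = (-14*4)**2 = (-56)**2 = 3136)
s(W) = (W + W*(3136 + W))/(151 + W) (s(W) = (W + W*(3136 + W))/(W + 151) = (W + W*(3136 + W))/(151 + W))
U(Y, g) = 6 + g
s(130) + U(-36, 10) = 130*(3137 + 130)/(151 + 130) + (6 + 10) = 130*3267/281 + 16 = 130*(1/281)*3267 + 16 = 424710/281 + 16 = 429206/281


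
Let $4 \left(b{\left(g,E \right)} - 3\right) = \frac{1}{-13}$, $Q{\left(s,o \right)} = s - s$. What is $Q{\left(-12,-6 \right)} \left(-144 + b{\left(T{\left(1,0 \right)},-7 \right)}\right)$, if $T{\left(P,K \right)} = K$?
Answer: $0$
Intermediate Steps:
$Q{\left(s,o \right)} = 0$
$b{\left(g,E \right)} = \frac{155}{52}$ ($b{\left(g,E \right)} = 3 + \frac{1}{4 \left(-13\right)} = 3 + \frac{1}{4} \left(- \frac{1}{13}\right) = 3 - \frac{1}{52} = \frac{155}{52}$)
$Q{\left(-12,-6 \right)} \left(-144 + b{\left(T{\left(1,0 \right)},-7 \right)}\right) = 0 \left(-144 + \frac{155}{52}\right) = 0 \left(- \frac{7333}{52}\right) = 0$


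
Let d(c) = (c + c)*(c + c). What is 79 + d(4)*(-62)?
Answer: -3889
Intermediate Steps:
d(c) = 4*c² (d(c) = (2*c)*(2*c) = 4*c²)
79 + d(4)*(-62) = 79 + (4*4²)*(-62) = 79 + (4*16)*(-62) = 79 + 64*(-62) = 79 - 3968 = -3889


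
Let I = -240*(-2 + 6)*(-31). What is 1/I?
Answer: 1/29760 ≈ 3.3602e-5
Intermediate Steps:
I = 29760 (I = -240*4*(-31) = -40*24*(-31) = -960*(-31) = 29760)
1/I = 1/29760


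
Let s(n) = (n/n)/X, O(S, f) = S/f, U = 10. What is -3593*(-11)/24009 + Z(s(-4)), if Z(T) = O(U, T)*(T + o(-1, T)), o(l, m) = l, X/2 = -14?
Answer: 7002133/24009 ≈ 291.65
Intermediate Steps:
X = -28 (X = 2*(-14) = -28)
s(n) = -1/28 (s(n) = (n/n)/(-28) = 1*(-1/28) = -1/28)
Z(T) = 10*(-1 + T)/T (Z(T) = (10/T)*(T - 1) = (10/T)*(-1 + T) = 10*(-1 + T)/T)
-3593*(-11)/24009 + Z(s(-4)) = -3593*(-11)/24009 + (10 - 10/(-1/28)) = 39523*(1/24009) + (10 - 10*(-28)) = 39523/24009 + (10 + 280) = 39523/24009 + 290 = 7002133/24009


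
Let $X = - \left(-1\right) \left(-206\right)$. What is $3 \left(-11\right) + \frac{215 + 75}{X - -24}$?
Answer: $- \frac{3148}{91} \approx -34.593$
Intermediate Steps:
$X = -206$ ($X = \left(-1\right) 206 = -206$)
$3 \left(-11\right) + \frac{215 + 75}{X - -24} = 3 \left(-11\right) + \frac{215 + 75}{-206 - -24} = -33 + \frac{290}{-206 + 24} = -33 + \frac{290}{-182} = -33 + 290 \left(- \frac{1}{182}\right) = -33 - \frac{145}{91} = - \frac{3148}{91}$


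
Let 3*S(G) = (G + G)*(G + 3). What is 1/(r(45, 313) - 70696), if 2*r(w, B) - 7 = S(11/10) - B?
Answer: -300/21254249 ≈ -1.4115e-5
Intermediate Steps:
S(G) = 2*G*(3 + G)/3 (S(G) = ((G + G)*(G + 3))/3 = ((2*G)*(3 + G))/3 = (2*G*(3 + G))/3 = 2*G*(3 + G)/3)
r(w, B) = 1501/300 - B/2 (r(w, B) = 7/2 + (2*(11/10)*(3 + 11/10)/3 - B)/2 = 7/2 + (2*(11*(⅒))*(3 + 11*(⅒))/3 - B)/2 = 7/2 + ((⅔)*(11/10)*(3 + 11/10) - B)/2 = 7/2 + ((⅔)*(11/10)*(41/10) - B)/2 = 7/2 + (451/150 - B)/2 = 7/2 + (451/300 - B/2) = 1501/300 - B/2)
1/(r(45, 313) - 70696) = 1/((1501/300 - ½*313) - 70696) = 1/((1501/300 - 313/2) - 70696) = 1/(-45449/300 - 70696) = 1/(-21254249/300) = -300/21254249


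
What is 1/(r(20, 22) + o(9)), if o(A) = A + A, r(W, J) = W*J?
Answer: 1/458 ≈ 0.0021834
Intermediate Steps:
r(W, J) = J*W
o(A) = 2*A
1/(r(20, 22) + o(9)) = 1/(22*20 + 2*9) = 1/(440 + 18) = 1/458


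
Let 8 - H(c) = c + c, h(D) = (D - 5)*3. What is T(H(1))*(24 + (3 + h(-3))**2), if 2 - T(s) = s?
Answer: -1860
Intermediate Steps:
h(D) = -15 + 3*D (h(D) = (-5 + D)*3 = -15 + 3*D)
H(c) = 8 - 2*c (H(c) = 8 - (c + c) = 8 - 2*c)
T(s) = 2 - s
T(H(1))*(24 + (3 + h(-3))**2) = (2 - (8 - 2*1))*(24 + (3 + (-15 + 3*(-3)))**2) = (2 - (8 - 2))*(24 + (3 + (-15 - 9))**2) = (2 - 1*6)*(24 + (3 - 24)**2) = (2 - 6)*(24 + (-21)**2) = -4*(24 + 441) = -4*465 = -1860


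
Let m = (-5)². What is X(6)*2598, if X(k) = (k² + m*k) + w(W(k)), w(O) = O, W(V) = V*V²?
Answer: 1044396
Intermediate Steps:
W(V) = V³
m = 25
X(k) = k² + k³ + 25*k (X(k) = (k² + 25*k) + k³ = k² + k³ + 25*k)
X(6)*2598 = (6*(25 + 6 + 6²))*2598 = (6*(25 + 6 + 36))*2598 = (6*67)*2598 = 402*2598 = 1044396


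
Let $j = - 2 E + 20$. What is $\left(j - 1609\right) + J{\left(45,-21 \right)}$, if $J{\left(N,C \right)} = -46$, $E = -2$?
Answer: $-1631$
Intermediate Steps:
$j = 24$ ($j = \left(-2\right) \left(-2\right) + 20 = 4 + 20 = 24$)
$\left(j - 1609\right) + J{\left(45,-21 \right)} = \left(24 - 1609\right) - 46 = -1585 - 46 = -1631$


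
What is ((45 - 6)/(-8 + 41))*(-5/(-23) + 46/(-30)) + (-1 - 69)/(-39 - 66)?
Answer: -1124/1265 ≈ -0.88854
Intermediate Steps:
((45 - 6)/(-8 + 41))*(-5/(-23) + 46/(-30)) + (-1 - 69)/(-39 - 66) = (39/33)*(-5*(-1/23) + 46*(-1/30)) - 70/(-105) = (39*(1/33))*(5/23 - 23/15) - 70*(-1/105) = (13/11)*(-454/345) + ⅔ = -5902/3795 + ⅔ = -1124/1265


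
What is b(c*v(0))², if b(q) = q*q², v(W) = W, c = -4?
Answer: 0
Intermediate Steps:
b(q) = q³
b(c*v(0))² = ((-4*0)³)² = (0³)² = 0² = 0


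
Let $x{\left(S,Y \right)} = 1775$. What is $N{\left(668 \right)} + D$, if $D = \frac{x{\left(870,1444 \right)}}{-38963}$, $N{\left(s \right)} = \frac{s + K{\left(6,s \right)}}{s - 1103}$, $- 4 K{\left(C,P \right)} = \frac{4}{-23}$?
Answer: $- \frac{123285074}{77964963} \approx -1.5813$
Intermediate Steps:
$K{\left(C,P \right)} = \frac{1}{23}$ ($K{\left(C,P \right)} = - \frac{4 \frac{1}{-23}}{4} = - \frac{4 \left(- \frac{1}{23}\right)}{4} = \left(- \frac{1}{4}\right) \left(- \frac{4}{23}\right) = \frac{1}{23}$)
$N{\left(s \right)} = \frac{\frac{1}{23} + s}{-1103 + s}$ ($N{\left(s \right)} = \frac{s + \frac{1}{23}}{s - 1103} = \frac{\frac{1}{23} + s}{-1103 + s}$)
$D = - \frac{1775}{38963}$ ($D = \frac{1775}{-38963} = 1775 \left(- \frac{1}{38963}\right) = - \frac{1775}{38963} \approx -0.045556$)
$N{\left(668 \right)} + D = \frac{\frac{1}{23} + 668}{-1103 + 668} - \frac{1775}{38963} = \frac{1}{-435} \cdot \frac{15365}{23} - \frac{1775}{38963} = \left(- \frac{1}{435}\right) \frac{15365}{23} - \frac{1775}{38963} = - \frac{3073}{2001} - \frac{1775}{38963} = - \frac{123285074}{77964963}$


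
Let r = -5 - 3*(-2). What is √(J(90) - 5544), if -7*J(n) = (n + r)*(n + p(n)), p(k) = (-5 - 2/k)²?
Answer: 17*I*√49342/45 ≈ 83.916*I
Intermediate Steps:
r = 1 (r = -5 + 6 = 1)
J(n) = -(1 + n)*(n + (2 + 5*n)²/n²)/7 (J(n) = -(n + 1)*(n + (2 + 5*n)²/n²)/7 = -(1 + n)*(n + (2 + 5*n)²/n²)/7)
√(J(90) - 5544) = √((⅐)*(-4 - 1*90⁴ - 45*90² - 26*90³ - 24*90)/90² - 5544) = √((⅐)*(1/8100)*(-4 - 1*65610000 - 45*8100 - 26*729000 - 2160) - 5544) = √((⅐)*(1/8100)*(-4 - 65610000 - 364500 - 18954000 - 2160) - 5544) = √((⅐)*(1/8100)*(-84930664) - 5544) = √(-3033238/2025 - 5544) = √(-14259838/2025) = 17*I*√49342/45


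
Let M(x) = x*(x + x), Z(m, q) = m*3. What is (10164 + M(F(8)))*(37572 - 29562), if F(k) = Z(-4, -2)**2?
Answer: 413604360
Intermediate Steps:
Z(m, q) = 3*m
F(k) = 144 (F(k) = (3*(-4))**2 = (-12)**2 = 144)
M(x) = 2*x**2 (M(x) = x*(2*x) = 2*x**2)
(10164 + M(F(8)))*(37572 - 29562) = (10164 + 2*144**2)*(37572 - 29562) = (10164 + 2*20736)*8010 = (10164 + 41472)*8010 = 51636*8010 = 413604360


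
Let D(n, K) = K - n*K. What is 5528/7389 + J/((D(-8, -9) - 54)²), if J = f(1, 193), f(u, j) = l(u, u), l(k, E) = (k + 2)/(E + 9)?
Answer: 37314821/49875750 ≈ 0.74816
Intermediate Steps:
l(k, E) = (2 + k)/(9 + E)
D(n, K) = K - K*n
f(u, j) = (2 + u)/(9 + u)
J = 3/10 (J = (2 + 1)/(9 + 1) = 3/10 ≈ 0.30000)
5528/7389 + J/((D(-8, -9) - 54)²) = 5528/7389 + 3/(10*((-9*(1 - 1*(-8)) - 54)²)) = 5528*(1/7389) + 3/(10*((-9*(1 + 8) - 54)²)) = 5528/7389 + 3/(10*((-9*9 - 54)²)) = 5528/7389 + 3/(10*((-81 - 54)²)) = 5528/7389 + 3/(10*((-135)²)) = 5528/7389 + (3/10)/18225 = 5528/7389 + (3/10)*(1/18225) = 5528/7389 + 1/60750 = 37314821/49875750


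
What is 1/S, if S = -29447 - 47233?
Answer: -1/76680 ≈ -1.3041e-5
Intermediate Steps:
S = -76680
1/S = 1/(-76680) = -1/76680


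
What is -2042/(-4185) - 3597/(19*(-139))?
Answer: 20446367/11052585 ≈ 1.8499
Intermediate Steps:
-2042/(-4185) - 3597/(19*(-139)) = -2042*(-1/4185) - 3597/(-2641) = 2042/4185 - 3597*(-1/2641) = 2042/4185 + 3597/2641 = 20446367/11052585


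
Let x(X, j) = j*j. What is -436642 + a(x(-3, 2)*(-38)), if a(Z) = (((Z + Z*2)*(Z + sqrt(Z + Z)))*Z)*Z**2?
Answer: -243410872738 + 6405537792*I*sqrt(19) ≈ -2.4341e+11 + 2.7921e+10*I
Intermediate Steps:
x(X, j) = j**2
a(Z) = 3*Z**4*(Z + sqrt(2)*sqrt(Z)) (a(Z) = (((Z + 2*Z)*(Z + sqrt(2*Z)))*Z)*Z**2 = (((3*Z)*(Z + sqrt(2)*sqrt(Z)))*Z)*Z**2 = ((3*Z*(Z + sqrt(2)*sqrt(Z)))*Z)*Z**2 = (3*Z**2*(Z + sqrt(2)*sqrt(Z)))*Z**2 = 3*Z**4*(Z + sqrt(2)*sqrt(Z)))
-436642 + a(x(-3, 2)*(-38)) = -436642 + (3*(2**2*(-38))**5 + 3*sqrt(2)*(2**2*(-38))**(9/2)) = -436642 + (3*(4*(-38))**5 + 3*sqrt(2)*(4*(-38))**(9/2)) = -436642 + (3*(-152)**5 + 3*sqrt(2)*(-152)**(9/2)) = -436642 + (3*(-81136812032) + 3*sqrt(2)*(1067589632*I*sqrt(38))) = -436642 + (-243410436096 + 6405537792*I*sqrt(19)) = -243410872738 + 6405537792*I*sqrt(19)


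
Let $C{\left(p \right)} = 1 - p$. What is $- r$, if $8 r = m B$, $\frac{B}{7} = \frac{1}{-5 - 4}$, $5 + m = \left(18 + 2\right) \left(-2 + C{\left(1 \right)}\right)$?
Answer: $- \frac{35}{8} \approx -4.375$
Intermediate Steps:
$m = -45$ ($m = -5 + \left(18 + 2\right) \left(-2 + \left(1 - 1\right)\right) = -5 + 20 \left(-2 + \left(1 - 1\right)\right) = -5 + 20 \left(-2 + 0\right) = -5 + 20 \left(-2\right) = -5 - 40 = -45$)
$B = - \frac{7}{9}$ ($B = \frac{7}{-5 - 4} = \frac{7}{-9} = 7 \left(- \frac{1}{9}\right) = - \frac{7}{9} \approx -0.77778$)
$r = \frac{35}{8}$ ($r = \frac{\left(-45\right) \left(- \frac{7}{9}\right)}{8} = \frac{1}{8} \cdot 35 = \frac{35}{8} \approx 4.375$)
$- r = \left(-1\right) \frac{35}{8} = - \frac{35}{8}$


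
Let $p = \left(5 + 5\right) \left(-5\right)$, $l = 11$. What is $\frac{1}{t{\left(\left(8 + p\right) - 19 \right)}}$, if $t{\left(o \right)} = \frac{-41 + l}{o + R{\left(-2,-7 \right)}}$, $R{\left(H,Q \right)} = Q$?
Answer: $\frac{34}{15} \approx 2.2667$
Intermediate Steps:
$p = -50$ ($p = 10 \left(-5\right) = -50$)
$t{\left(o \right)} = - \frac{30}{-7 + o}$ ($t{\left(o \right)} = \frac{-41 + 11}{o - 7} = - \frac{30}{-7 + o}$)
$\frac{1}{t{\left(\left(8 + p\right) - 19 \right)}} = \frac{1}{\left(-30\right) \frac{1}{-7 + \left(\left(8 - 50\right) - 19\right)}} = \frac{1}{\left(-30\right) \frac{1}{-7 - 61}} = \frac{1}{\left(-30\right) \frac{1}{-68}} = \frac{1}{\left(-30\right) \left(- \frac{1}{68}\right)} = \frac{1}{\frac{15}{34}} = \frac{34}{15}$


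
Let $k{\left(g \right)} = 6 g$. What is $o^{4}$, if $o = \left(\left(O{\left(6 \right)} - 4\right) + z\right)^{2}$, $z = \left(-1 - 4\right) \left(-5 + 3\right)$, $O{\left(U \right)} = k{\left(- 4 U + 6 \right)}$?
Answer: $11716593810022656$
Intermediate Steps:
$O{\left(U \right)} = 36 - 24 U$ ($O{\left(U \right)} = 6 \left(- 4 U + 6\right) = 6 \left(6 - 4 U\right) = 36 - 24 U$)
$z = 10$ ($z = \left(-5\right) \left(-2\right) = 10$)
$o = 10404$ ($o = \left(\left(\left(36 - 144\right) - 4\right) + 10\right)^{2} = \left(\left(-108 - 4\right) + 10\right)^{2} = \left(-112 + 10\right)^{2} = \left(-102\right)^{2} = 10404$)
$o^{4} = 10404^{4} = 11716593810022656$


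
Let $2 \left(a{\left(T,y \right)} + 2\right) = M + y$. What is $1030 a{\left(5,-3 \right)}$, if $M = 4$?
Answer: $-1545$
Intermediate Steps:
$a{\left(T,y \right)} = \frac{y}{2}$ ($a{\left(T,y \right)} = -2 + \frac{4 + y}{2} = -2 + \left(2 + \frac{y}{2}\right) = \frac{y}{2}$)
$1030 a{\left(5,-3 \right)} = 1030 \cdot \frac{1}{2} \left(-3\right) = 1030 \left(- \frac{3}{2}\right) = -1545$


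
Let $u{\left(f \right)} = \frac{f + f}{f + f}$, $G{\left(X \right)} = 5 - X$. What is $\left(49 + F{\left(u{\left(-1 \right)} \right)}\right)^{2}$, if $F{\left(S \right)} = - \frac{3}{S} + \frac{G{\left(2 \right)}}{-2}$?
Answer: $\frac{7921}{4} \approx 1980.3$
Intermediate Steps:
$u{\left(f \right)} = 1$ ($u{\left(f \right)} = \frac{2 f}{2 f} = 2 f \frac{1}{2 f} = 1$)
$F{\left(S \right)} = - \frac{3}{2} - \frac{3}{S}$ ($F{\left(S \right)} = - \frac{3}{S} + \frac{5 - 2}{-2} = - \frac{3}{S} + \left(5 - 2\right) \left(- \frac{1}{2}\right) = - \frac{3}{S} + 3 \left(- \frac{1}{2}\right) = - \frac{3}{S} - \frac{3}{2} = - \frac{3}{2} - \frac{3}{S}$)
$\left(49 + F{\left(u{\left(-1 \right)} \right)}\right)^{2} = \left(49 - \left(\frac{3}{2} + \frac{3}{1}\right)\right)^{2} = \left(49 - \frac{9}{2}\right)^{2} = \left(\frac{89}{2}\right)^{2} = \frac{7921}{4}$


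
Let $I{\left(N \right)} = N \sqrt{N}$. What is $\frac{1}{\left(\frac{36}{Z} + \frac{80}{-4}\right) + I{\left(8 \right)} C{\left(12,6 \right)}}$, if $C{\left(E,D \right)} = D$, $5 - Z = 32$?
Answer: $\frac{3}{2528} + \frac{27 \sqrt{2}}{5056} \approx 0.0087389$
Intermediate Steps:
$Z = -27$ ($Z = 5 - 32 = -27$)
$I{\left(N \right)} = N^{\frac{3}{2}}$
$\frac{1}{\left(\frac{36}{Z} + \frac{80}{-4}\right) + I{\left(8 \right)} C{\left(12,6 \right)}} = \frac{1}{\left(\frac{36}{-27} + \frac{80}{-4}\right) + 8^{\frac{3}{2}} \cdot 6} = \frac{1}{\left(36 \left(- \frac{1}{27}\right) + 80 \left(- \frac{1}{4}\right)\right) + 16 \sqrt{2} \cdot 6} = \frac{1}{\left(- \frac{4}{3} - 20\right) + 96 \sqrt{2}} = \frac{1}{- \frac{64}{3} + 96 \sqrt{2}}$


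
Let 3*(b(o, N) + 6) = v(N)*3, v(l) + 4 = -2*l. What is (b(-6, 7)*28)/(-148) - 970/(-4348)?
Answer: 383177/80438 ≈ 4.7636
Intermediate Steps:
v(l) = -4 - 2*l
b(o, N) = -10 - 2*N (b(o, N) = -6 + ((-4 - 2*N)*3)/3 = -6 + (-12 - 6*N)/3 = -6 + (-4 - 2*N) = -10 - 2*N)
(b(-6, 7)*28)/(-148) - 970/(-4348) = ((-10 - 2*7)*28)/(-148) - 970/(-4348) = ((-10 - 14)*28)*(-1/148) - 970*(-1/4348) = -24*28*(-1/148) + 485/2174 = -672*(-1/148) + 485/2174 = 168/37 + 485/2174 = 383177/80438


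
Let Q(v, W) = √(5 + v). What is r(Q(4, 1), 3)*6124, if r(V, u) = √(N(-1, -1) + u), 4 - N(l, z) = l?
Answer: 12248*√2 ≈ 17321.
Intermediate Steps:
N(l, z) = 4 - l
r(V, u) = √(5 + u) (r(V, u) = √((4 - 1*(-1)) + u) = √((4 + 1) + u) = √(5 + u))
r(Q(4, 1), 3)*6124 = √(5 + 3)*6124 = √8*6124 = (2*√2)*6124 = 12248*√2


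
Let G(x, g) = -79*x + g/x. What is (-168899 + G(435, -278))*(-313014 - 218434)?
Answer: 46990694870864/435 ≈ 1.0802e+11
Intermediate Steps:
(-168899 + G(435, -278))*(-313014 - 218434) = (-168899 + (-79*435 - 278/435))*(-313014 - 218434) = (-168899 + (-34365 - 278*1/435))*(-531448) = (-168899 + (-34365 - 278/435))*(-531448) = (-168899 - 14949053/435)*(-531448) = -88420118/435*(-531448) = 46990694870864/435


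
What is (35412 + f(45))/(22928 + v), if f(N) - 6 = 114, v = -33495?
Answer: -35532/10567 ≈ -3.3625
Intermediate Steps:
f(N) = 120 (f(N) = 6 + 114 = 120)
(35412 + f(45))/(22928 + v) = (35412 + 120)/(22928 - 33495) = 35532/(-10567) = 35532*(-1/10567) = -35532/10567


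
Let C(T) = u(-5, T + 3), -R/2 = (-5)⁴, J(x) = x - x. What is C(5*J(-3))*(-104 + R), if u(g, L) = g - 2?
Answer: 9478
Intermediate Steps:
J(x) = 0
u(g, L) = -2 + g
R = -1250 (R = -2*(-5)⁴ = -2*625 = -1250)
C(T) = -7 (C(T) = -2 - 5 = -7)
C(5*J(-3))*(-104 + R) = -7*(-104 - 1250) = -7*(-1354) = 9478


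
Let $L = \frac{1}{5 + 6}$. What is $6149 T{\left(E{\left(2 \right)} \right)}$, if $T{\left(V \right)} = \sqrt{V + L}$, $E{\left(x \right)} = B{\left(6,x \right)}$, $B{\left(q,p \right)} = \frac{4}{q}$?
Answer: $\frac{2795 \sqrt{33}}{3} \approx 5352.0$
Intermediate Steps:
$L = \frac{1}{11} \approx 0.090909$
$E{\left(x \right)} = \frac{2}{3}$ ($E{\left(x \right)} = \frac{4}{6} = 4 \cdot \frac{1}{6} = \frac{2}{3}$)
$T{\left(V \right)} = \sqrt{\frac{1}{11} + V}$ ($T{\left(V \right)} = \sqrt{V + \frac{1}{11}} = \sqrt{\frac{1}{11} + V}$)
$6149 T{\left(E{\left(2 \right)} \right)} = 6149 \frac{\sqrt{11 + 121 \cdot \frac{2}{3}}}{11} = 6149 \frac{\sqrt{11 + \frac{242}{3}}}{11} = 6149 \frac{\sqrt{\frac{275}{3}}}{11} = 6149 \frac{\frac{5}{3} \sqrt{33}}{11} = 6149 \frac{5 \sqrt{33}}{33} = \frac{2795 \sqrt{33}}{3}$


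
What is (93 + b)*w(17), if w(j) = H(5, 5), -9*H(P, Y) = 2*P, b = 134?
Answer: -2270/9 ≈ -252.22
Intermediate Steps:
H(P, Y) = -2*P/9
w(j) = -10/9 (w(j) = -2/9*5 = -10/9)
(93 + b)*w(17) = (93 + 134)*(-10/9) = 227*(-10/9) = -2270/9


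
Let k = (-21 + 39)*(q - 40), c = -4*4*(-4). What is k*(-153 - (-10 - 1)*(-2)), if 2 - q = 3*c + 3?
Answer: 733950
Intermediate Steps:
c = 64 (c = -16*(-4) = 64)
q = -193 (q = 2 - (3*64 + 3) = 2 - (192 + 3) = 2 - 1*195 = 2 - 195 = -193)
k = -4194 (k = (-21 + 39)*(-193 - 40) = 18*(-233) = -4194)
k*(-153 - (-10 - 1)*(-2)) = -4194*(-153 - (-10 - 1)*(-2)) = -4194*(-153 - (-11)*(-2)) = -4194*(-153 - 1*22) = -4194*(-153 - 22) = -4194*(-175) = 733950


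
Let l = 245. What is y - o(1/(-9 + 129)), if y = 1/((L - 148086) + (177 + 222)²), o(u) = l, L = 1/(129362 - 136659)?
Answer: -19871000433/81106154 ≈ -245.00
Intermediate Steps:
L = -1/7297 (L = 1/(-7297) = -1/7297 ≈ -0.00013704)
o(u) = 245
y = 7297/81106154 (y = 1/((-1/7297 - 148086) + (177 + 222)²) = 1/(-1080583543/7297 + 399²) = 1/(-1080583543/7297 + 159201) = 1/(81106154/7297) = 7297/81106154 ≈ 8.9969e-5)
y - o(1/(-9 + 129)) = 7297/81106154 - 1*245 = 7297/81106154 - 245 = -19871000433/81106154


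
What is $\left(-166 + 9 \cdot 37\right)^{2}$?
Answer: $27889$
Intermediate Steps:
$\left(-166 + 9 \cdot 37\right)^{2} = \left(-166 + 333\right)^{2} = 167^{2} = 27889$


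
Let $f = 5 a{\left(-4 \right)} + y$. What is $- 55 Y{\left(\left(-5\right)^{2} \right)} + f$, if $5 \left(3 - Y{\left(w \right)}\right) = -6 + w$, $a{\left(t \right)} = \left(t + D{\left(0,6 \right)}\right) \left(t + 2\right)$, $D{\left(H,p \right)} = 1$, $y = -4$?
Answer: $70$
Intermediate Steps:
$a{\left(t \right)} = \left(1 + t\right) \left(2 + t\right)$ ($a{\left(t \right)} = \left(t + 1\right) \left(t + 2\right) = \left(1 + t\right) \left(2 + t\right)$)
$Y{\left(w \right)} = \frac{21}{5} - \frac{w}{5}$ ($Y{\left(w \right)} = 3 - \frac{-6 + w}{5} = 3 - \left(- \frac{6}{5} + \frac{w}{5}\right) = \frac{21}{5} - \frac{w}{5}$)
$f = 26$ ($f = 5 \left(2 + \left(-4\right)^{2} + 3 \left(-4\right)\right) - 4 = 5 \left(2 + 16 - 12\right) - 4 = 5 \cdot 6 - 4 = 30 - 4 = 26$)
$- 55 Y{\left(\left(-5\right)^{2} \right)} + f = - 55 \left(\frac{21}{5} - \frac{\left(-5\right)^{2}}{5}\right) + 26 = - 55 \left(\frac{21}{5} - 5\right) + 26 = \left(-55\right) \left(- \frac{4}{5}\right) + 26 = 44 + 26 = 70$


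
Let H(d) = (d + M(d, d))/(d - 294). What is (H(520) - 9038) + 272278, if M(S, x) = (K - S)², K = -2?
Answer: 29882622/113 ≈ 2.6445e+5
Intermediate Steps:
M(S, x) = (-2 - S)²
H(d) = (d + (2 + d)²)/(-294 + d) (H(d) = (d + (2 + d)²)/(d - 294) = (d + (2 + d)²)/(-294 + d))
(H(520) - 9038) + 272278 = ((520 + (2 + 520)²)/(-294 + 520) - 9038) + 272278 = ((520 + 522²)/226 - 9038) + 272278 = ((520 + 272484)/226 - 9038) + 272278 = ((1/226)*273004 - 9038) + 272278 = (136502/113 - 9038) + 272278 = -884792/113 + 272278 = 29882622/113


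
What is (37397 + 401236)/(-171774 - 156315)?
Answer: -146211/109363 ≈ -1.3369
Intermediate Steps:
(37397 + 401236)/(-171774 - 156315) = 438633/(-328089) = 438633*(-1/328089) = -146211/109363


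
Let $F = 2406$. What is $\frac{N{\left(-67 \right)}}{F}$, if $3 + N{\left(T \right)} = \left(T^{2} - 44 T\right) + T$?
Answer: $\frac{7367}{2406} \approx 3.0619$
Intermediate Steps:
$N{\left(T \right)} = -3 + T^{2} - 43 T$ ($N{\left(T \right)} = -3 + \left(\left(T^{2} - 44 T\right) + T\right) = -3 + \left(T^{2} - 43 T\right) = -3 + T^{2} - 43 T$)
$\frac{N{\left(-67 \right)}}{F} = \frac{-3 + \left(-67\right)^{2} - -2881}{2406} = \left(-3 + 4489 + 2881\right) \frac{1}{2406} = 7367 \cdot \frac{1}{2406} = \frac{7367}{2406}$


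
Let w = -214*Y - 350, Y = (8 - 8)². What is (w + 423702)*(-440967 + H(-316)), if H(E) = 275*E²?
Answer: 11438730999416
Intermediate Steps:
Y = 0 (Y = 0² = 0)
w = -350 (w = -214*0 - 350 = 0 - 350 = -350)
(w + 423702)*(-440967 + H(-316)) = (-350 + 423702)*(-440967 + 275*(-316)²) = 423352*(-440967 + 275*99856) = 423352*(-440967 + 27460400) = 423352*27019433 = 11438730999416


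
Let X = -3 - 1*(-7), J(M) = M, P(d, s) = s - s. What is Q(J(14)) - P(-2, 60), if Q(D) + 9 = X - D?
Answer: -19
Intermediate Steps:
P(d, s) = 0
X = 4 (X = -3 + 7 = 4)
Q(D) = -5 - D (Q(D) = -9 + (4 - D) = -5 - D)
Q(J(14)) - P(-2, 60) = (-5 - 1*14) - 1*0 = (-5 - 14) + 0 = -19 + 0 = -19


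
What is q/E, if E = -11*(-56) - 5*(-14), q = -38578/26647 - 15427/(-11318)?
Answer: -25542535/206891251756 ≈ -0.00012346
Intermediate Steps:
q = -25542535/301590746 (q = -38578*1/26647 - 15427*(-1/11318) = -38578/26647 + 15427/11318 = -25542535/301590746 ≈ -0.084693)
E = 686 (E = 616 + 70 = 686)
q/E = -25542535/301590746/686 = -25542535/301590746*1/686 = -25542535/206891251756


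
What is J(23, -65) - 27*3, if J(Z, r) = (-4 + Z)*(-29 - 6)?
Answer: -746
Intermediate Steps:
J(Z, r) = 140 - 35*Z (J(Z, r) = (-4 + Z)*(-35) = 140 - 35*Z)
J(23, -65) - 27*3 = (140 - 35*23) - 27*3 = (140 - 805) - 81 = -665 - 81 = -746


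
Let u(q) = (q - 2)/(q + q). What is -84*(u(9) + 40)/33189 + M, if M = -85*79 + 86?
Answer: -660039821/99567 ≈ -6629.1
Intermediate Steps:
M = -6629 (M = -6715 + 86 = -6629)
u(q) = (-2 + q)/(2*q) (u(q) = (-2 + q)/((2*q)) = (-2 + q)*(1/(2*q)) = (-2 + q)/(2*q))
-84*(u(9) + 40)/33189 + M = -84*((½)*(-2 + 9)/9 + 40)/33189 - 6629 = -84*((½)*(⅑)*7 + 40)*(1/33189) - 6629 = -84*(7/18 + 40)*(1/33189) - 6629 = -84*727/18*(1/33189) - 6629 = -10178/3*1/33189 - 6629 = -10178/99567 - 6629 = -660039821/99567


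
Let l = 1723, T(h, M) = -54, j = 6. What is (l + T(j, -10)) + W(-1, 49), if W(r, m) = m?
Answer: 1718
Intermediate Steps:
(l + T(j, -10)) + W(-1, 49) = (1723 - 54) + 49 = 1669 + 49 = 1718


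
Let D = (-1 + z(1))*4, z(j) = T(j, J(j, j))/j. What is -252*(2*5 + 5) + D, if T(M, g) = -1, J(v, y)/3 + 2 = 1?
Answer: -3788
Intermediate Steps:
J(v, y) = -3 (J(v, y) = -6 + 3*1 = -6 + 3 = -3)
z(j) = -1/j
D = -8 (D = (-1 - 1/1)*4 = (-1 - 1*1)*4 = (-1 - 1)*4 = -2*4 = -8)
-252*(2*5 + 5) + D = -252*(2*5 + 5) - 8 = -252*(10 + 5) - 8 = -252*15 - 8 = -84*45 - 8 = -3780 - 8 = -3788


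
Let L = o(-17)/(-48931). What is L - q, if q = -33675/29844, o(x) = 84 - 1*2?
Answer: 548434739/486765588 ≈ 1.1267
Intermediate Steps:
o(x) = 82 (o(x) = 84 - 2 = 82)
L = -82/48931 (L = 82/(-48931) = 82*(-1/48931) = -82/48931 ≈ -0.0016758)
q = -11225/9948 (q = -33675*1/29844 = -11225/9948 ≈ -1.1284)
L - q = -82/48931 - 1*(-11225/9948) = -82/48931 + 11225/9948 = 548434739/486765588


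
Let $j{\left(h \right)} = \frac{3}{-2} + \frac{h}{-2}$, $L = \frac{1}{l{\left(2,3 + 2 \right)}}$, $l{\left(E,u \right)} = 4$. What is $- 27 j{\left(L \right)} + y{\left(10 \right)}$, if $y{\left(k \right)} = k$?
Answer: $\frac{431}{8} \approx 53.875$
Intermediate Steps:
$L = \frac{1}{4} \approx 0.25$
$j{\left(h \right)} = - \frac{3}{2} - \frac{h}{2}$ ($j{\left(h \right)} = 3 \left(- \frac{1}{2}\right) + h \left(- \frac{1}{2}\right) = - \frac{3}{2} - \frac{h}{2}$)
$- 27 j{\left(L \right)} + y{\left(10 \right)} = - 27 \left(- \frac{3}{2} - \frac{1}{8}\right) + 10 = \left(-27\right) \left(- \frac{13}{8}\right) + 10 = \frac{351}{8} + 10 = \frac{431}{8}$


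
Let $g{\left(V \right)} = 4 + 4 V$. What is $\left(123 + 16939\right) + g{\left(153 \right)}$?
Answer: $17678$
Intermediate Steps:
$\left(123 + 16939\right) + g{\left(153 \right)} = \left(123 + 16939\right) + \left(4 + 4 \cdot 153\right) = 17062 + \left(4 + 612\right) = 17062 + 616 = 17678$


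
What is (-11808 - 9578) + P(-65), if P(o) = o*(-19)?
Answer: -20151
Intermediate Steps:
P(o) = -19*o
(-11808 - 9578) + P(-65) = (-11808 - 9578) - 19*(-65) = -21386 + 1235 = -20151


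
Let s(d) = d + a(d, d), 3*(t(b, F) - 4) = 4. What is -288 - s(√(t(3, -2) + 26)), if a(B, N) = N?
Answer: -288 - 2*√282/3 ≈ -299.20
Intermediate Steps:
t(b, F) = 16/3 (t(b, F) = 4 + (⅓)*4 = 4 + 4/3 = 16/3)
s(d) = 2*d (s(d) = d + d = 2*d)
-288 - s(√(t(3, -2) + 26)) = -288 - 2*√(16/3 + 26) = -288 - 2*√(94/3) = -288 - 2*√282/3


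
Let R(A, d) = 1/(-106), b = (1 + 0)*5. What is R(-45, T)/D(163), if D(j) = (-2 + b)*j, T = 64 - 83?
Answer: -1/51834 ≈ -1.9292e-5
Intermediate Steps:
T = -19
b = 5 (b = 1*5 = 5)
R(A, d) = -1/106
D(j) = 3*j (D(j) = (-2 + 5)*j = 3*j)
R(-45, T)/D(163) = -1/(106*(3*163)) = -1/106/489 = -1/106*1/489 = -1/51834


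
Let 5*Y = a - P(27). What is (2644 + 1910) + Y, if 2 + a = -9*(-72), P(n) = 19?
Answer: 23397/5 ≈ 4679.4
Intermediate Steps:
a = 646 (a = -2 - 9*(-72) = -2 + 648 = 646)
Y = 627/5 (Y = (646 - 1*19)/5 = (646 - 19)/5 = (⅕)*627 = 627/5 ≈ 125.40)
(2644 + 1910) + Y = (2644 + 1910) + 627/5 = 4554 + 627/5 = 23397/5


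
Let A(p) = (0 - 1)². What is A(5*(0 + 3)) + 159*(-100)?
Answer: -15899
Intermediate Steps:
A(p) = 1 (A(p) = (-1)² = 1)
A(5*(0 + 3)) + 159*(-100) = 1 + 159*(-100) = 1 - 15900 = -15899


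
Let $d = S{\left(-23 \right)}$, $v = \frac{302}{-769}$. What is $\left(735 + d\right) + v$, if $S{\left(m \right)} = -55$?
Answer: $\frac{522618}{769} \approx 679.61$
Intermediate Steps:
$v = - \frac{302}{769}$ ($v = 302 \left(- \frac{1}{769}\right) = - \frac{302}{769} \approx -0.39272$)
$d = -55$
$\left(735 + d\right) + v = \left(735 - 55\right) - \frac{302}{769} = 680 - \frac{302}{769} = \frac{522618}{769}$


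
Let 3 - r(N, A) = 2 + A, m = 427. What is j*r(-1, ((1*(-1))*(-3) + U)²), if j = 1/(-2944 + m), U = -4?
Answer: 0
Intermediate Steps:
j = -1/2517 (j = 1/(-2944 + 427) = 1/(-2517) = -1/2517 ≈ -0.00039730)
r(N, A) = 1 - A (r(N, A) = 3 - (2 + A) = 3 + (-2 - A) = 1 - A)
j*r(-1, ((1*(-1))*(-3) + U)²) = -(1 - ((1*(-1))*(-3) - 4)²)/2517 = -(1 - (-1*(-3) - 4)²)/2517 = -(1 - (3 - 4)²)/2517 = -(1 - 1*(-1)²)/2517 = -(1 - 1*1)/2517 = -(1 - 1)/2517 = -1/2517*0 = 0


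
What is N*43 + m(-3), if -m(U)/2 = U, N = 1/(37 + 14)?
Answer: 349/51 ≈ 6.8431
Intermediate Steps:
N = 1/51 ≈ 0.019608
m(U) = -2*U
N*43 + m(-3) = (1/51)*43 - 2*(-3) = 43/51 + 6 = 349/51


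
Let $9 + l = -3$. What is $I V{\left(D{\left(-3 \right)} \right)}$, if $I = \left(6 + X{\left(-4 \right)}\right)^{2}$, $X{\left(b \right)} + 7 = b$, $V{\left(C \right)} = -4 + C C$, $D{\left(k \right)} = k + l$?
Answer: $5525$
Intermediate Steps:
$l = -12$ ($l = -9 - 3 = -12$)
$D{\left(k \right)} = -12 + k$ ($D{\left(k \right)} = k - 12 = -12 + k$)
$V{\left(C \right)} = -4 + C^{2}$
$X{\left(b \right)} = -7 + b$
$I = 25$ ($I = \left(6 - 11\right)^{2} = \left(-5\right)^{2} = 25$)
$I V{\left(D{\left(-3 \right)} \right)} = 25 \left(-4 + \left(-12 - 3\right)^{2}\right) = 25 \left(-4 + \left(-15\right)^{2}\right) = 25 \left(-4 + 225\right) = 25 \cdot 221 = 5525$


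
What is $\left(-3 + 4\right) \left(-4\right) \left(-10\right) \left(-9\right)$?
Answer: $-360$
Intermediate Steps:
$\left(-3 + 4\right) \left(-4\right) \left(-10\right) \left(-9\right) = 1 \left(-4\right) \left(-10\right) \left(-9\right) = \left(-4\right) \left(-10\right) \left(-9\right) = 40 \left(-9\right) = -360$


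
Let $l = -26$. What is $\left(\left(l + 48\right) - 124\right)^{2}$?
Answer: $10404$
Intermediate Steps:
$\left(\left(l + 48\right) - 124\right)^{2} = \left(\left(-26 + 48\right) - 124\right)^{2} = \left(22 - 124\right)^{2} = \left(-102\right)^{2} = 10404$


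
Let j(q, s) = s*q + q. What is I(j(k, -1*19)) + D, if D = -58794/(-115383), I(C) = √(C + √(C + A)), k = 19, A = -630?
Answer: 19598/38461 + 3*√(-38 + 2*I*√3) ≈ 1.3516 + 18.512*I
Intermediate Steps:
j(q, s) = q + q*s (j(q, s) = q*s + q = q + q*s)
I(C) = √(C + √(-630 + C)) (I(C) = √(C + √(C - 630)) = √(C + √(-630 + C)))
D = 19598/38461 (D = -58794*(-1/115383) = 19598/38461 ≈ 0.50955)
I(j(k, -1*19)) + D = √(19*(1 - 1*19) + √(-630 + 19*(1 - 1*19))) + 19598/38461 = √(19*(1 - 19) + √(-630 + 19*(1 - 19))) + 19598/38461 = √(19*(-18) + √(-630 + 19*(-18))) + 19598/38461 = √(-342 + √(-630 - 342)) + 19598/38461 = √(-342 + √(-972)) + 19598/38461 = √(-342 + 18*I*√3) + 19598/38461 = 19598/38461 + √(-342 + 18*I*√3)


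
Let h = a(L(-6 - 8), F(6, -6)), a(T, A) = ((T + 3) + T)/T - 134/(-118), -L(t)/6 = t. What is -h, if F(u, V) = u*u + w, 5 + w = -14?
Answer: -5239/1652 ≈ -3.1713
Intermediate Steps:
w = -19 (w = -5 - 14 = -19)
L(t) = -6*t
F(u, V) = -19 + u² (F(u, V) = u*u - 19 = u² - 19 = -19 + u²)
a(T, A) = 67/59 + (3 + 2*T)/T (a(T, A) = ((3 + T) + T)/T - 134*(-1/118) = (3 + 2*T)/T + 67/59 = 67/59 + (3 + 2*T)/T)
h = 5239/1652 (h = 185/59 + 3/((-6*(-6 - 8))) = 185/59 + 3/((-6*(-14))) = 185/59 + 3/84 = 185/59 + 3*(1/84) = 185/59 + 1/28 = 5239/1652 ≈ 3.1713)
-h = -1*5239/1652 = -5239/1652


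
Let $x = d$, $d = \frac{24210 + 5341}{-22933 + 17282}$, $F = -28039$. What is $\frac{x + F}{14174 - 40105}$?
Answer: $\frac{158477940}{146536081} \approx 1.0815$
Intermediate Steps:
$d = - \frac{29551}{5651}$ ($d = \frac{29551}{-5651} = 29551 \left(- \frac{1}{5651}\right) = - \frac{29551}{5651} \approx -5.2293$)
$x = - \frac{29551}{5651} \approx -5.2293$
$\frac{x + F}{14174 - 40105} = \frac{- \frac{29551}{5651} - 28039}{14174 - 40105} = - \frac{158477940}{5651 \left(-25931\right)} = \left(- \frac{158477940}{5651}\right) \left(- \frac{1}{25931}\right) = \frac{158477940}{146536081}$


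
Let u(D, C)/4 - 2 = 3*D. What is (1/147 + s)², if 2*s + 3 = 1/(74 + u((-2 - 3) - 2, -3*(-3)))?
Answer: 1050625/345744 ≈ 3.0387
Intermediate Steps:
u(D, C) = 8 + 12*D (u(D, C) = 8 + 4*(3*D) = 8 + 12*D)
s = -7/4 (s = -3/2 + 1/(2*(74 + (8 + 12*((-2 - 3) - 2)))) = -3/2 + 1/(2*(74 + (8 + 12*(-5 - 2)))) = -3/2 + 1/(2*(74 + (8 + 12*(-7)))) = -3/2 + 1/(2*(74 + (8 - 84))) = -3/2 + 1/(2*(74 - 76)) = -3/2 + (½)/(-2) = -3/2 + (½)*(-½) = -3/2 - ¼ = -7/4 ≈ -1.7500)
(1/147 + s)² = (1/147 - 7/4)² = (-1025/588)² = 1050625/345744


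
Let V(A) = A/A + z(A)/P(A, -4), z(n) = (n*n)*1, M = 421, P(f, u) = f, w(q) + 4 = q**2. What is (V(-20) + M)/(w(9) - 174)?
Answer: -402/97 ≈ -4.1443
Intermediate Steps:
w(q) = -4 + q**2
z(n) = n**2 (z(n) = n**2*1 = n**2)
V(A) = 1 + A (V(A) = A/A + A**2/A = 1 + A)
(V(-20) + M)/(w(9) - 174) = ((1 - 20) + 421)/((-4 + 9**2) - 174) = (-19 + 421)/((-4 + 81) - 174) = 402/(77 - 174) = 402/(-97) = 402*(-1/97) = -402/97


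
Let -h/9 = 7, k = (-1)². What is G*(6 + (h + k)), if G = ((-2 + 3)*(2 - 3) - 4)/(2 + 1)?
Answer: 280/3 ≈ 93.333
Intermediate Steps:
k = 1
h = -63 (h = -9*7 = -63)
G = -5/3 (G = (1*(-1) - 4)/3 = (-1 - 4)*(⅓) = -5*⅓ = -5/3 ≈ -1.6667)
G*(6 + (h + k)) = -5*(6 + (-63 + 1))/3 = -5*(6 - 62)/3 = -5/3*(-56) = 280/3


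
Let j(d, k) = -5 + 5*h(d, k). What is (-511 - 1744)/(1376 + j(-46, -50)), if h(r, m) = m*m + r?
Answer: -2255/13641 ≈ -0.16531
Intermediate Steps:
h(r, m) = r + m² (h(r, m) = m² + r = r + m²)
j(d, k) = -5 + 5*d + 5*k² (j(d, k) = -5 + 5*(d + k²) = -5 + (5*d + 5*k²) = -5 + 5*d + 5*k²)
(-511 - 1744)/(1376 + j(-46, -50)) = (-511 - 1744)/(1376 + (-5 + 5*(-46) + 5*(-50)²)) = -2255/(1376 + (-5 - 230 + 5*2500)) = -2255/(1376 + (-5 - 230 + 12500)) = -2255/(1376 + 12265) = -2255/13641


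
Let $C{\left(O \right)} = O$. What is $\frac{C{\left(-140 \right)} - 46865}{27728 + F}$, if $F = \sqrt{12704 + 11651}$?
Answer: $- \frac{1303354640}{768817629} + \frac{47005 \sqrt{24355}}{768817629} \approx -1.6857$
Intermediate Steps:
$F = \sqrt{24355} \approx 156.06$
$\frac{C{\left(-140 \right)} - 46865}{27728 + F} = \frac{-140 - 46865}{27728 + \sqrt{24355}} = - \frac{47005}{27728 + \sqrt{24355}}$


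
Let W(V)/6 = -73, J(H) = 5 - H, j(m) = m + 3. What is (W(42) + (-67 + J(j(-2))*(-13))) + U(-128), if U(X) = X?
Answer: -685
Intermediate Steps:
j(m) = 3 + m
W(V) = -438 (W(V) = 6*(-73) = -438)
(W(42) + (-67 + J(j(-2))*(-13))) + U(-128) = (-438 + (-67 + (5 - (3 - 2))*(-13))) - 128 = (-438 + (-67 + (5 - 1*1)*(-13))) - 128 = (-438 + (-67 + (5 - 1)*(-13))) - 128 = (-438 + (-67 + 4*(-13))) - 128 = (-438 + (-67 - 52)) - 128 = (-438 - 119) - 128 = -557 - 128 = -685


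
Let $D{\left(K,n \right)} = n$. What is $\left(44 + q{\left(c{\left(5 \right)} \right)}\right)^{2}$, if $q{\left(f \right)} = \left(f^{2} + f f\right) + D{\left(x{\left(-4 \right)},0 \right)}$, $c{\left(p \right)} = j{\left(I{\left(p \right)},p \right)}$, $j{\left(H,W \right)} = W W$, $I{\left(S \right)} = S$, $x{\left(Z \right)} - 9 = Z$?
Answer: $1674436$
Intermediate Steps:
$x{\left(Z \right)} = 9 + Z$
$j{\left(H,W \right)} = W^{2}$
$c{\left(p \right)} = p^{2}$
$q{\left(f \right)} = 2 f^{2}$ ($q{\left(f \right)} = \left(f^{2} + f f\right) + 0 = \left(f^{2} + f^{2}\right) + 0 = 2 f^{2} + 0 = 2 f^{2}$)
$\left(44 + q{\left(c{\left(5 \right)} \right)}\right)^{2} = \left(44 + 2 \left(5^{2}\right)^{2}\right)^{2} = \left(44 + 2 \cdot 25^{2}\right)^{2} = \left(44 + 2 \cdot 625\right)^{2} = \left(44 + 1250\right)^{2} = 1294^{2} = 1674436$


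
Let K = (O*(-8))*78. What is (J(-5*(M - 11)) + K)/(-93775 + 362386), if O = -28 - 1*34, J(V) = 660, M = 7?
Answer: 13116/89537 ≈ 0.14649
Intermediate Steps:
O = -62 (O = -28 - 34 = -62)
K = 38688 (K = -62*(-8)*78 = 496*78 = 38688)
(J(-5*(M - 11)) + K)/(-93775 + 362386) = (660 + 38688)/(-93775 + 362386) = 39348/268611 = 39348*(1/268611) = 13116/89537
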